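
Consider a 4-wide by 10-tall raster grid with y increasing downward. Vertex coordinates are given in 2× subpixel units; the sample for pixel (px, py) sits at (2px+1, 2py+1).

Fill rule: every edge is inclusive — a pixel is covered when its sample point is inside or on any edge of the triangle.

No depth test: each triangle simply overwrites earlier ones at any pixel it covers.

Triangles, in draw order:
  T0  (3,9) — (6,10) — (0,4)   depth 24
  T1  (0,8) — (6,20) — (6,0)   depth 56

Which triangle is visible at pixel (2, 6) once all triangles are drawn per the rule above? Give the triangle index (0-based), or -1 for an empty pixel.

T0:
  2·area = 12  (B↔C swapped to make it positive)
  edge (3, 9)→(0, 4): d=(-3,-5) inclusive
  edge (0, 4)→(6, 10): d=(6,6) inclusive
  edge (6, 10)→(3, 9): d=(-3,-1) inclusive
    (0,2)@(1, 5): e=[2,0,10] → X  [on edge]
    (1,2)@(3, 5): e=[12,-12,12] → .
    (0,3)@(1, 7): e=[-4,12,4] → .
    (1,3)@(3, 7): e=[6,0,6] → X  [on edge]
    (2,3)@(5, 7): e=[16,-12,8] → .
    (1,4)@(3, 9): e=[0,12,0] → X  [on edge]
    (2,4)@(5, 9): e=[10,0,2] → X  [on edge]
    (3,4)@(7, 9): e=[20,-12,4] → .
    (1,5)@(3, 11): e=[-6,24,-6] → .
    (2,5)@(5, 11): e=[4,12,-4] → .
    (3,5)@(7, 11): e=[14,0,-2] → .  [on edge]
  covered (4 px):
    . . . .
    . . . .
    X . . .
    . X . .
    . X X .
    . . . .
    . . . .
    . . . .
    . . . .
    . . . .
T1:
  2·area = 120  (B↔C swapped to make it positive)
  edge (0, 8)→(6, 0): d=(6,-8) inclusive
  edge (6, 0)→(6, 20): d=(0,20) inclusive
  edge (6, 20)→(0, 8): d=(-6,-12) inclusive
    (2,1)@(5, 3): e=[10,20,90] → X
    (3,1)@(7, 3): e=[26,-20,114] → .
    (1,2)@(3, 5): e=[6,60,54] → X
    (3,2)@(7, 5): e=[38,-20,102] → .
    (0,3)@(1, 7): e=[2,100,18] → X
    (3,3)@(7, 7): e=[50,-20,90] → .
    (0,4)@(1, 9): e=[14,100,6] → X
    (3,4)@(7, 9): e=[62,-20,78] → .
    (0,5)@(1, 11): e=[26,100,-6] → .
    (1,5)@(3, 11): e=[42,60,18] → X
    (3,5)@(7, 11): e=[74,-20,66] → .
    (1,6)@(3, 13): e=[54,60,6] → X
  covered (15 px):
    . . . .
    . . X .
    . X X .
    X X X .
    X X X .
    . X X .
    . X X .
    . . X .
    . . X .
    . . . .

Z-buffer (winner per pixel, '.' = empty):
  . . . .
  . . 1 .
  0 1 1 .
  1 1 1 .
  1 1 1 .
  . 1 1 .
  . 1 1 .
  . . 1 .
  . . 1 .
  . . . .

Answer: 1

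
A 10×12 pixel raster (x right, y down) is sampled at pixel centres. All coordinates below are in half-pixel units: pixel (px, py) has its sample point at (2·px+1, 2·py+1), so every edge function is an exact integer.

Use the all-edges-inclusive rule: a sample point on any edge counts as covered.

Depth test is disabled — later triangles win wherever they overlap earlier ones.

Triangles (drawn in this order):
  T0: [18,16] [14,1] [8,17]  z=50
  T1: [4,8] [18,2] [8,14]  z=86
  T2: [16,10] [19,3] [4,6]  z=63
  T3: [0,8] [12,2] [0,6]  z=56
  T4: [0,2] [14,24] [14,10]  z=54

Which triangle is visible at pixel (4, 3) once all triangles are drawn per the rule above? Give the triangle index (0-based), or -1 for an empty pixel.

T0:
  2·area = 154  (B↔C swapped to make it positive)
  edge (18, 16)→(8, 17): d=(-10,1) inclusive
  edge (8, 17)→(14, 1): d=(6,-16) inclusive
  edge (14, 1)→(18, 16): d=(4,15) inclusive
    (6,2)@(13, 5): e=[115,8,31] → #
    (7,2)@(15, 5): e=[113,40,1] → #
    (8,2)@(17, 5): e=[111,72,-29] → ·
    (6,3)@(13, 7): e=[95,20,39] → #
    (8,3)@(17, 7): e=[91,84,-21] → ·
    (5,4)@(11, 9): e=[77,0,77] → #  [on edge]
    (8,4)@(17, 9): e=[71,96,-13] → ·
    (5,5)@(11, 11): e=[57,12,85] → #
    (8,5)@(17, 11): e=[51,108,-5] → ·
    (5,6)@(11, 13): e=[37,24,93] → #
    (8,6)@(17, 13): e=[31,120,3] → #
    (9,6)@(19, 13): e=[29,152,-27] → ·
  covered (19 px):
    · · · · · · · · · ·
    · · · · · · · · · ·
    · · · · · · # # · ·
    · · · · · · # # · ·
    · · · · · # # # · ·
    · · · · · # # # · ·
    · · · · · # # # # ·
    · · · · # # # # # ·
    · · · · · · · · · ·
    · · · · · · · · · ·
    · · · · · · · · · ·
    · · · · · · · · · ·
T1:
  2·area = 108
  edge (4, 8)→(18, 2): d=(14,-6) inclusive
  edge (18, 2)→(8, 14): d=(-10,12) inclusive
  edge (8, 14)→(4, 8): d=(-4,-6) inclusive
    (8,1)@(17, 3): e=[8,2,98] → #
    (9,1)@(19, 3): e=[20,-22,110] → ·
    (5,2)@(11, 5): e=[0,54,54] → #  [on edge]
    (6,2)@(13, 5): e=[12,30,66] → #
    (7,2)@(15, 5): e=[24,6,78] → #
    (8,2)@(17, 5): e=[36,-18,90] → ·
    (3,3)@(7, 7): e=[4,82,22] → #
    (4,3)@(9, 7): e=[16,58,34] → #
    (7,3)@(15, 7): e=[52,-14,70] → ·
    (2,4)@(5, 9): e=[20,86,2] → #
    (6,4)@(13, 9): e=[68,-10,50] → ·
    (2,5)@(5, 11): e=[48,66,-6] → ·
  covered (14 px):
    · · · · · · · · · ·
    · · · · · · · · # ·
    · · · · · # # # · ·
    · · · # # # # · · ·
    · · # # # # · · · ·
    · · · # # · · · · ·
    · · · · · · · · · ·
    · · · · · · · · · ·
    · · · · · · · · · ·
    · · · · · · · · · ·
    · · · · · · · · · ·
    · · · · · · · · · ·
T2:
  2·area = 96  (B↔C swapped to make it positive)
  edge (16, 10)→(4, 6): d=(-12,-4) inclusive
  edge (4, 6)→(19, 3): d=(15,-3) inclusive
  edge (19, 3)→(16, 10): d=(-3,7) inclusive
    (9,1)@(19, 3): e=[96,0,0] → #  [on edge]
    (0,2)@(1, 5): e=[0,-24,120] → ·  [on edge]
    (4,2)@(9, 5): e=[32,0,64] → #  [on edge]
    (5,2)@(11, 5): e=[40,6,50] → #
    (6,2)@(13, 5): e=[48,12,36] → #
    (7,2)@(15, 5): e=[56,18,22] → #
    (8,2)@(17, 5): e=[64,24,8] → #
    (9,2)@(19, 5): e=[72,30,-6] → ·
    (3,3)@(7, 7): e=[0,24,72] → #  [on edge]
    (9,3)@(19, 7): e=[48,60,-12] → ·
    (3,4)@(7, 9): e=[-24,54,66] → ·
    (4,4)@(9, 9): e=[-16,60,52] → ·
    (6,4)@(13, 9): e=[0,72,24] → #  [on edge]
    (9,5)@(19, 11): e=[0,120,-24] → ·  [on edge]
    (6,8)@(13, 17): e=[-96,192,0] → ·  [on edge]
  covered (14 px):
    · · · · · · · · · ·
    · · · · · · · · · #
    · · · · # # # # # ·
    · · · # # # # # # ·
    · · · · · · # # · ·
    · · · · · · · · · ·
    · · · · · · · · · ·
    · · · · · · · · · ·
    · · · · · · · · · ·
    · · · · · · · · · ·
    · · · · · · · · · ·
    · · · · · · · · · ·
T3:
  2·area = 24  (B↔C swapped to make it positive)
  edge (0, 8)→(0, 6): d=(0,-2) inclusive
  edge (0, 6)→(12, 2): d=(12,-4) inclusive
  edge (12, 2)→(0, 8): d=(-12,6) inclusive
    (7,0)@(15, 1): e=[30,0,-6] → ·  [on edge]
    (4,1)@(9, 3): e=[18,0,6] → #  [on edge]
    (5,1)@(11, 3): e=[22,8,-6] → ·
    (1,2)@(3, 5): e=[6,0,18] → #  [on edge]
    (2,2)@(5, 5): e=[10,8,6] → #
    (3,2)@(7, 5): e=[14,16,-6] → ·
    (4,2)@(9, 5): e=[18,24,-18] → ·
    (0,3)@(1, 7): e=[2,16,6] → #
    (1,3)@(3, 7): e=[6,24,-6] → ·
    (2,3)@(5, 7): e=[10,32,-18] → ·
    (0,4)@(1, 9): e=[2,40,-18] → ·
  covered (4 px):
    · · · · · · · · · ·
    · · · · # · · · · ·
    · # # · · · · · · ·
    # · · · · · · · · ·
    · · · · · · · · · ·
    · · · · · · · · · ·
    · · · · · · · · · ·
    · · · · · · · · · ·
    · · · · · · · · · ·
    · · · · · · · · · ·
    · · · · · · · · · ·
    · · · · · · · · · ·
T4:
  2·area = 196  (B↔C swapped to make it positive)
  edge (0, 2)→(14, 10): d=(14,8) inclusive
  edge (14, 10)→(14, 24): d=(0,14) inclusive
  edge (14, 24)→(0, 2): d=(-14,-22) inclusive
    (0,1)@(1, 3): e=[6,182,8] → #
    (1,1)@(3, 3): e=[-10,154,52] → ·
    (0,2)@(1, 5): e=[34,182,-20] → ·
    (1,2)@(3, 5): e=[18,154,24] → #
    (2,2)@(5, 5): e=[2,126,68] → #
    (3,2)@(7, 5): e=[-14,98,112] → ·
    (1,3)@(3, 7): e=[46,154,-4] → ·
    (2,3)@(5, 7): e=[30,126,40] → #
    (3,3)@(7, 7): e=[14,98,84] → #
    (4,3)@(9, 7): e=[-2,70,128] → ·
    (2,4)@(5, 9): e=[58,126,12] → #
    (4,4)@(9, 9): e=[26,70,100] → #
    (3,6)@(7, 13): e=[98,98,0] → #  [on edge]
  covered (25 px):
    · · · · · · · · · ·
    # · · · · · · · · ·
    · # # · · · · · · ·
    · · # # · · · · · ·
    · · # # # # · · · ·
    · · · # # # # · · ·
    · · · # # # # · · ·
    · · · · # # # · · ·
    · · · · · # # · · ·
    · · · · · # # · · ·
    · · · · · · # · · ·
    · · · · · · · · · ·

Z-buffer (winner per pixel, '.' = empty):
  . . . . . . . . . .
  4 . . . 3 . . . 1 2
  . 4 4 . 2 2 2 2 2 .
  3 . 4 4 2 2 2 2 2 .
  . . 4 4 4 4 2 2 . .
  . . . 4 4 4 4 0 . .
  . . . 4 4 4 4 0 0 .
  . . . . 4 4 4 0 0 .
  . . . . . 4 4 . . .
  . . . . . 4 4 . . .
  . . . . . . 4 . . .
  . . . . . . . . . .

Answer: 2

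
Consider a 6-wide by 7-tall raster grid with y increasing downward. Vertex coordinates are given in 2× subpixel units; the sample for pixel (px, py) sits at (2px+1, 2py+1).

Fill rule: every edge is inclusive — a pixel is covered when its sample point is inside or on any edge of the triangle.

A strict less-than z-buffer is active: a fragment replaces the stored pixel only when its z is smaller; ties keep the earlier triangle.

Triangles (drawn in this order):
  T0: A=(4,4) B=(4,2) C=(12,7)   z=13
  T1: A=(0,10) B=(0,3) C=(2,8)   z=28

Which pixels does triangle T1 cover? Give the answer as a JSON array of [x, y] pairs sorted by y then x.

T0:
  2·area = 16
  edge (4, 4)→(4, 2): d=(0,-2) inclusive
  edge (4, 2)→(12, 7): d=(8,5) inclusive
  edge (12, 7)→(4, 4): d=(-8,-3) inclusive
    (2,1)@(5, 3): e=[2,3,11] → █
    (3,1)@(7, 3): e=[6,-7,17] → ·
    (2,2)@(5, 5): e=[2,19,-5] → ·
    (3,2)@(7, 5): e=[6,9,1] → █
    (4,2)@(9, 5): e=[10,-1,7] → ·
    (3,3)@(7, 7): e=[6,25,-15] → ·
  covered (2 px):
    · · · · · ·
    · · █ · · ·
    · · · █ · ·
    · · · · · ·
    · · · · · ·
    · · · · · ·
    · · · · · ·
T1:
  2·area = 14
  edge (0, 10)→(0, 3): d=(0,-7) inclusive
  edge (0, 3)→(2, 8): d=(2,5) inclusive
  edge (2, 8)→(0, 10): d=(-2,2) inclusive
    (4,0)@(9, 1): e=[63,-49,0] → ·  [on edge]
    (3,1)@(7, 3): e=[49,-35,0] → ·  [on edge]
    (2,2)@(5, 5): e=[35,-21,0] → ·  [on edge]
    (0,3)@(1, 7): e=[7,3,4] → █
    (1,3)@(3, 7): e=[21,-7,0] → ·  [on edge]
    (0,4)@(1, 9): e=[7,7,0] → █  [on edge]
    (1,4)@(3, 9): e=[21,-3,-4] → ·
    (0,5)@(1, 11): e=[7,11,-4] → ·
  covered (2 px):
    · · · · · ·
    · · · · · ·
    · · · · · ·
    █ · · · · ·
    █ · · · · ·
    · · · · · ·
    · · · · · ·

Answer: [[0,3],[0,4]]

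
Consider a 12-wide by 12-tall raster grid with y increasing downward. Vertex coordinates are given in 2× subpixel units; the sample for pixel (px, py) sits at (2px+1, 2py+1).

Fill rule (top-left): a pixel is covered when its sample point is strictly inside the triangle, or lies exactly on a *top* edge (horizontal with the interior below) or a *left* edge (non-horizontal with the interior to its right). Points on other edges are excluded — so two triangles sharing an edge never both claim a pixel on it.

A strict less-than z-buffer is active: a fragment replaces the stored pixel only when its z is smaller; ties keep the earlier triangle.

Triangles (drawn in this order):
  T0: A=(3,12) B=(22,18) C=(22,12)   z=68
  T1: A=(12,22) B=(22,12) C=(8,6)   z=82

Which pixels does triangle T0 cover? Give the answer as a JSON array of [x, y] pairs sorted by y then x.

T0:
  2·area = 114  (B↔C swapped to make it positive)
  edge (3, 12)→(22, 12): d=(19,0) top-left  bias=+0
  edge (22, 12)→(22, 18): d=(0,6) right/bottom  bias=-1
  edge (22, 18)→(3, 12): d=(-19,-6) top-left  bias=+0
    (3,6)@(7, 13): e=[19,90,5] → X
    (4,6)@(9, 13): e=[19,78,17] → X
    (5,6)@(11, 13): e=[19,66,29] → X
    (6,6)@(13, 13): e=[19,54,41] → X
    (7,6)@(15, 13): e=[19,42,53] → X
    (8,6)@(17, 13): e=[19,30,65] → X
    (9,6)@(19, 13): e=[19,18,77] → X
    (10,6)@(21, 13): e=[19,6,89] → X
    (11,6)@(23, 13): e=[19,-6,101] → .
    (3,7)@(7, 15): e=[57,90,-33] → .
    (4,7)@(9, 15): e=[57,78,-21] → .
    (5,7)@(11, 15): e=[57,66,-9] → .
  covered (15 px):
    . . . . . . . . . . . .
    . . . . . . . . . . . .
    . . . . . . . . . . . .
    . . . . . . . . . . . .
    . . . . . . . . . . . .
    . . . . . . . . . . . .
    . . . X X X X X X X X .
    . . . . . . X X X X X .
    . . . . . . . . . X X .
    . . . . . . . . . . . .
    . . . . . . . . . . . .
    . . . . . . . . . . . .
T1:
  2·area = 200  (B↔C swapped to make it positive)
  edge (12, 22)→(8, 6): d=(-4,-16) top-left  bias=+0
  edge (8, 6)→(22, 12): d=(14,6) right/bottom  bias=-1
  edge (22, 12)→(12, 22): d=(-10,10) right/bottom  bias=-1
    (0,1)@(1, 3): e=[-100,0,300] → .  [on edge]
    (4,3)@(9, 7): e=[12,8,180] → X
    (5,3)@(11, 7): e=[44,-4,160] → .
    (4,4)@(9, 9): e=[4,36,160] → X
    (5,4)@(11, 9): e=[36,24,140] → X
    (6,4)@(13, 9): e=[68,12,120] → X
    (7,4)@(15, 9): e=[100,0,100] → .  [on edge]
    (4,5)@(9, 11): e=[-4,64,140] → .
    (5,5)@(11, 11): e=[28,52,120] → X
    (7,5)@(15, 11): e=[92,28,80] → X
    (8,5)@(17, 11): e=[124,16,60] → X
    (9,5)@(19, 11): e=[156,4,40] → X
    (11,5)@(23, 11): e=[220,-20,0] → .  [on edge]
    (10,6)@(21, 13): e=[180,20,0] → .  [on edge]
    (9,7)@(19, 15): e=[140,60,0] → .  [on edge]
    (8,8)@(17, 17): e=[100,100,0] → .  [on edge]
    (7,9)@(15, 19): e=[60,140,0] → .  [on edge]
    (6,10)@(13, 21): e=[20,180,0] → .  [on edge]
    (5,11)@(11, 23): e=[-20,220,0] → .  [on edge]
  covered (22 px):
    . . . . . . . . . . . .
    . . . . . . . . . . . .
    . . . . . . . . . . . .
    . . . . X . . . . . . .
    . . . . X X X . . . . .
    . . . . . X X X X X . .
    . . . . . X X X X X . .
    . . . . . X X X X . . .
    . . . . . X X X . . . .
    . . . . . . X . . . . .
    . . . . . . . . . . . .
    . . . . . . . . . . . .

Result: [[3,6],[4,6],[5,6],[6,6],[7,6],[8,6],[9,6],[10,6],[6,7],[7,7],[8,7],[9,7],[10,7],[9,8],[10,8]]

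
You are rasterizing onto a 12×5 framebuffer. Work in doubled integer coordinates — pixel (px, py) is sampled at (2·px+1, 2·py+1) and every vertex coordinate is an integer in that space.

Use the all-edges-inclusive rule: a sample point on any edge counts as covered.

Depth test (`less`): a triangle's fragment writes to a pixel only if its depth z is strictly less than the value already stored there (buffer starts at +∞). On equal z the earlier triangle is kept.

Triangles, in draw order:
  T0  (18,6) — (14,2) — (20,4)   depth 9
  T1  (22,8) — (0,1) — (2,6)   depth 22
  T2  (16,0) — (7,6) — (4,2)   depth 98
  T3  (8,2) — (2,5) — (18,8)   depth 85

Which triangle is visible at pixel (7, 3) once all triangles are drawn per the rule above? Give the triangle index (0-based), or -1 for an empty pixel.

T0:
  2·area = 16
  edge (18, 6)→(14, 2): d=(-4,-4) inclusive
  edge (14, 2)→(20, 4): d=(6,2) inclusive
  edge (20, 4)→(18, 6): d=(-2,2) inclusive
    (5,0)@(11, 1): e=[-8,0,24] → ·  [on edge]
    (6,0)@(13, 1): e=[0,-4,20] → ·  [on edge]
    (11,0)@(23, 1): e=[40,-24,0] → ·  [on edge]
    (7,1)@(15, 3): e=[0,4,12] → █  [on edge]
    (8,1)@(17, 3): e=[8,0,8] → █  [on edge]
    (9,1)@(19, 3): e=[16,-4,4] → ·
    (10,1)@(21, 3): e=[24,-8,0] → ·  [on edge]
    (7,2)@(15, 5): e=[-8,16,8] → ·
    (8,2)@(17, 5): e=[0,12,4] → █  [on edge]
    (9,2)@(19, 5): e=[8,8,0] → █  [on edge]
    (10,2)@(21, 5): e=[16,4,-4] → ·
    (11,2)@(23, 5): e=[24,0,-8] → ·  [on edge]
    (8,3)@(17, 7): e=[-8,24,0] → ·  [on edge]
    (9,3)@(19, 7): e=[0,20,-4] → ·  [on edge]
    (7,4)@(15, 9): e=[-24,40,0] → ·  [on edge]
    (10,4)@(21, 9): e=[0,28,-12] → ·  [on edge]
  covered (4 px):
    · · · · · · · · · · · ·
    · · · · · · · █ █ · · ·
    · · · · · · · · █ █ · ·
    · · · · · · · · · · · ·
    · · · · · · · · · · · ·
T1:
  2·area = 96  (B↔C swapped to make it positive)
  edge (22, 8)→(2, 6): d=(-20,-2) inclusive
  edge (2, 6)→(0, 1): d=(-2,-5) inclusive
  edge (0, 1)→(22, 8): d=(22,7) inclusive
    (0,1)@(1, 3): e=[58,1,37] → █
    (1,1)@(3, 3): e=[62,11,23] → █
    (2,1)@(5, 3): e=[66,21,9] → █
    (3,1)@(7, 3): e=[70,31,-5] → ·
    (0,2)@(1, 5): e=[18,-3,81] → ·
    (1,2)@(3, 5): e=[22,7,67] → █
    (3,2)@(7, 5): e=[30,27,39] → █
    (4,2)@(9, 5): e=[34,37,25] → █
    (5,2)@(11, 5): e=[38,47,11] → █
    (6,2)@(13, 5): e=[42,57,-3] → ·
    (1,3)@(3, 7): e=[-18,3,111] → ·
    (2,3)@(5, 7): e=[-14,13,97] → ·
  covered (11 px):
    · · · · · · · · · · · ·
    █ █ █ · · · · · · · · ·
    · █ █ █ █ █ · · · · · ·
    · · · · · · █ █ █ · · ·
    · · · · · · · · · · · ·
T2:
  2·area = 54
  edge (16, 0)→(7, 6): d=(-9,6) inclusive
  edge (7, 6)→(4, 2): d=(-3,-4) inclusive
  edge (4, 2)→(16, 0): d=(12,-2) inclusive
    (5,0)@(11, 1): e=[21,31,2] → █
    (6,0)@(13, 1): e=[9,39,6] → █
    (7,0)@(15, 1): e=[-3,47,10] → ·
    (2,1)@(5, 3): e=[39,1,14] → █
    (3,1)@(7, 3): e=[27,9,18] → █
    (4,1)@(9, 3): e=[15,17,22] → █
    (6,1)@(13, 3): e=[-9,33,30] → ·
    (2,2)@(5, 5): e=[21,-5,38] → ·
    (3,2)@(7, 5): e=[9,3,42] → █
    (4,2)@(9, 5): e=[-3,11,46] → ·
    (5,2)@(11, 5): e=[-15,19,50] → ·
    (3,3)@(7, 7): e=[-9,-3,66] → ·
  covered (7 px):
    · · · · · █ █ · · · · ·
    · · █ █ █ █ · · · · · ·
    · · · █ · · · · · · · ·
    · · · · · · · · · · · ·
    · · · · · · · · · · · ·
T3:
  2·area = 66  (B↔C swapped to make it positive)
  edge (8, 2)→(18, 8): d=(10,6) inclusive
  edge (18, 8)→(2, 5): d=(-16,-3) inclusive
  edge (2, 5)→(8, 2): d=(6,-3) inclusive
    (3,1)@(7, 3): e=[16,47,3] → █
    (4,1)@(9, 3): e=[4,53,9] → █
    (5,1)@(11, 3): e=[-8,59,15] → ·
    (1,2)@(3, 5): e=[60,3,3] → █
    (2,2)@(5, 5): e=[48,9,9] → █
    (5,2)@(11, 5): e=[12,27,27] → █
    (6,2)@(13, 5): e=[0,33,33] → █  [on edge]
    (7,2)@(15, 5): e=[-12,39,39] → ·
    (1,3)@(3, 7): e=[80,-29,15] → ·
    (2,3)@(5, 7): e=[68,-23,21] → ·
    (3,3)@(7, 7): e=[56,-17,27] → ·
    (4,3)@(9, 7): e=[44,-11,33] → ·
  covered (10 px):
    · · · · · · · · · · · ·
    · · · █ █ · · · · · · ·
    · █ █ █ █ █ █ · · · · ·
    · · · · · · █ █ · · · ·
    · · · · · · · · · · · ·

Z-buffer (winner per pixel, '.' = empty):
  . . . . . 2 2 . . . . .
  1 1 1 3 3 2 . 0 0 . . .
  . 1 1 1 1 1 3 . 0 0 . .
  . . . . . . 1 1 1 . . .
  . . . . . . . . . . . .

Result: 1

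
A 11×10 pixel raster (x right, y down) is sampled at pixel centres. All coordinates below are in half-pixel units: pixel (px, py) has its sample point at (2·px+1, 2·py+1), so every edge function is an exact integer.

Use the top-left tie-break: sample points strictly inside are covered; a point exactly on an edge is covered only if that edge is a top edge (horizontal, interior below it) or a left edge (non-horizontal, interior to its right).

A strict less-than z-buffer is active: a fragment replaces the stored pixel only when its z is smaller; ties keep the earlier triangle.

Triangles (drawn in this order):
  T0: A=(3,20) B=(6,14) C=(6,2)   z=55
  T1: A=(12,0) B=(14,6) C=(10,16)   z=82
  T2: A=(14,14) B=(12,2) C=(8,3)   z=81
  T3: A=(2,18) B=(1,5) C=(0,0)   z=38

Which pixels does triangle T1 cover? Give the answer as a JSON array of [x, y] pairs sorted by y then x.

T0:
  2·area = 36  (B↔C swapped to make it positive)
  edge (3, 20)→(6, 2): d=(3,-18) top-left  bias=+0
  edge (6, 2)→(6, 14): d=(0,12) right/bottom  bias=-1
  edge (6, 14)→(3, 20): d=(-3,6) right/bottom  bias=-1
    (2,4)@(5, 9): e=[3,12,21] → #
    (3,4)@(7, 9): e=[39,-12,9] → ·
    (2,5)@(5, 11): e=[9,12,15] → #
    (3,5)@(7, 11): e=[45,-12,3] → ·
    (2,6)@(5, 13): e=[15,12,9] → #
    (3,6)@(7, 13): e=[51,-12,-3] → ·
    (2,7)@(5, 15): e=[21,12,3] → #
    (3,7)@(7, 15): e=[57,-12,-9] → ·
    (2,8)@(5, 17): e=[27,12,-3] → ·
  covered (4 px):
    · · · · · · · · · · ·
    · · · · · · · · · · ·
    · · · · · · · · · · ·
    · · · · · · · · · · ·
    · · # · · · · · · · ·
    · · # · · · · · · · ·
    · · # · · · · · · · ·
    · · # · · · · · · · ·
    · · · · · · · · · · ·
    · · · · · · · · · · ·
T1:
  2·area = 44
  edge (12, 0)→(14, 6): d=(2,6) right/bottom  bias=-1
  edge (14, 6)→(10, 16): d=(-4,10) right/bottom  bias=-1
  edge (10, 16)→(12, 0): d=(2,-16) top-left  bias=+0
    (6,1)@(13, 3): e=[0,22,22] → ·  [on edge]
    (6,2)@(13, 5): e=[4,14,26] → #
    (7,2)@(15, 5): e=[-8,-6,58] → ·
    (6,3)@(13, 7): e=[8,6,30] → #
    (7,3)@(15, 7): e=[-4,-14,62] → ·
    (5,4)@(11, 9): e=[24,18,2] → #
    (6,4)@(13, 9): e=[12,-2,34] → ·
    (7,4)@(15, 9): e=[0,-22,66] → ·  [on edge]
    (5,5)@(11, 11): e=[28,10,6] → #
    (6,5)@(13, 11): e=[16,-10,38] → ·
    (5,6)@(11, 13): e=[32,2,10] → #
    (6,6)@(13, 13): e=[20,-18,42] → ·
    (8,7)@(17, 15): e=[0,-66,110] → ·  [on edge]
  covered (5 px):
    · · · · · · · · · · ·
    · · · · · · · · · · ·
    · · · · · · # · · · ·
    · · · · · · # · · · ·
    · · · · · # · · · · ·
    · · · · · # · · · · ·
    · · · · · # · · · · ·
    · · · · · · · · · · ·
    · · · · · · · · · · ·
    · · · · · · · · · · ·
T2:
  2·area = 50  (B↔C swapped to make it positive)
  edge (14, 14)→(8, 3): d=(-6,-11) top-left  bias=+0
  edge (8, 3)→(12, 2): d=(4,-1) top-left  bias=+0
  edge (12, 2)→(14, 14): d=(2,12) right/bottom  bias=-1
    (4,1)@(9, 3): e=[11,1,38] → #
    (5,1)@(11, 3): e=[33,3,14] → #
    (6,1)@(13, 3): e=[55,5,-10] → ·
    (4,2)@(9, 5): e=[-1,9,42] → ·
    (5,2)@(11, 5): e=[21,11,18] → #
    (6,2)@(13, 5): e=[43,13,-6] → ·
    (5,3)@(11, 7): e=[9,19,22] → #
    (6,3)@(13, 7): e=[31,21,-2] → ·
    (5,4)@(11, 9): e=[-3,27,26] → ·
    (6,4)@(13, 9): e=[19,29,2] → #
    (7,4)@(15, 9): e=[41,31,-22] → ·
    (6,5)@(13, 11): e=[7,37,6] → #
  covered (6 px):
    · · · · · · · · · · ·
    · · · · # # · · · · ·
    · · · · · # · · · · ·
    · · · · · # · · · · ·
    · · · · · · # · · · ·
    · · · · · · # · · · ·
    · · · · · · · · · · ·
    · · · · · · · · · · ·
    · · · · · · · · · · ·
    · · · · · · · · · · ·
T3:
  2·area = 8  (B↔C swapped to make it positive)
  edge (2, 18)→(0, 0): d=(-2,-18) top-left  bias=+0
  edge (0, 0)→(1, 5): d=(1,5) right/bottom  bias=-1
  edge (1, 5)→(2, 18): d=(1,13) right/bottom  bias=-1
    (0,2)@(1, 5): e=[8,0,0] → ·  [on edge]
    (0,3)@(1, 7): e=[4,2,2] → #
    (1,3)@(3, 7): e=[40,-8,-24] → ·
    (0,4)@(1, 9): e=[0,4,4] → #  [on edge]
    (1,4)@(3, 9): e=[36,-6,-22] → ·
    (0,5)@(1, 11): e=[-4,6,6] → ·
    (1,7)@(3, 15): e=[24,0,-16] → ·  [on edge]
  covered (2 px):
    · · · · · · · · · · ·
    · · · · · · · · · · ·
    · · · · · · · · · · ·
    # · · · · · · · · · ·
    # · · · · · · · · · ·
    · · · · · · · · · · ·
    · · · · · · · · · · ·
    · · · · · · · · · · ·
    · · · · · · · · · · ·
    · · · · · · · · · · ·

Answer: [[6,2],[6,3],[5,4],[5,5],[5,6]]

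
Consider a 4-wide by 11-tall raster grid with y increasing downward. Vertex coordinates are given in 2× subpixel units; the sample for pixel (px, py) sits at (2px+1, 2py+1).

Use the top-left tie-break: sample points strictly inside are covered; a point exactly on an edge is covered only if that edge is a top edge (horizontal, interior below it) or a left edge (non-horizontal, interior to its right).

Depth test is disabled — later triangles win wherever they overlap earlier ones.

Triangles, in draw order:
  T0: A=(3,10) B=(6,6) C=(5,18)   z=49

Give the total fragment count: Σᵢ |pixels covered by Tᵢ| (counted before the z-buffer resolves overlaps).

T0:
  2·area = 32
  edge (3, 10)→(6, 6): d=(3,-4) top-left  bias=+0
  edge (6, 6)→(5, 18): d=(-1,12) right/bottom  bias=-1
  edge (5, 18)→(3, 10): d=(-2,-8) top-left  bias=+0
    (2,4)@(5, 9): e=[5,9,18] → #
    (3,4)@(7, 9): e=[13,-15,34] → ·
    (2,5)@(5, 11): e=[11,7,14] → #
    (3,5)@(7, 11): e=[19,-17,30] → ·
    (2,6)@(5, 13): e=[17,5,10] → #
    (3,6)@(7, 13): e=[25,-19,26] → ·
    (2,7)@(5, 15): e=[23,3,6] → #
    (3,7)@(7, 15): e=[31,-21,22] → ·
    (2,8)@(5, 17): e=[29,1,2] → #
    (3,8)@(7, 17): e=[37,-23,18] → ·
    (2,9)@(5, 19): e=[35,-1,-2] → ·
  covered (5 px):
    · · · ·
    · · · ·
    · · · ·
    · · · ·
    · · # ·
    · · # ·
    · · # ·
    · · # ·
    · · # ·
    · · · ·
    · · · ·

Final: 5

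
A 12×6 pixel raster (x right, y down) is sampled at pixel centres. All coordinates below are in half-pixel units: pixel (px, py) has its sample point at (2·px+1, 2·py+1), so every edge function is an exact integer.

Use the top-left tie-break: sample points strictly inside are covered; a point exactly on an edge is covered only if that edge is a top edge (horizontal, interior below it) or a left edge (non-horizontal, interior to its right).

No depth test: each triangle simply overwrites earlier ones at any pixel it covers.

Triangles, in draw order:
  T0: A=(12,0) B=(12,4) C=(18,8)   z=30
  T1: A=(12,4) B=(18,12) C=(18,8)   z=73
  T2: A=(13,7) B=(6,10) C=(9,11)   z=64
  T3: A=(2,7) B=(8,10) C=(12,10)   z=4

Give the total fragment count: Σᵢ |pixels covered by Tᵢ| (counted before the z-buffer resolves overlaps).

T0:
  2·area = 24  (B↔C swapped to make it positive)
  edge (12, 0)→(18, 8): d=(6,8) right/bottom  bias=-1
  edge (18, 8)→(12, 4): d=(-6,-4) top-left  bias=+0
  edge (12, 4)→(12, 0): d=(0,-4) top-left  bias=+0
    (6,1)@(13, 3): e=[10,10,4] → X
    (7,1)@(15, 3): e=[-6,18,12] → .
    (6,2)@(13, 5): e=[22,-2,4] → .
    (7,2)@(15, 5): e=[6,6,12] → X
    (8,2)@(17, 5): e=[-10,14,20] → .
    (7,3)@(15, 7): e=[18,-6,12] → .
    (8,3)@(17, 7): e=[2,2,20] → X
    (9,3)@(19, 7): e=[-14,10,28] → .
    (8,4)@(17, 9): e=[14,-10,20] → .
  covered (3 px):
    . . . . . . . . . . . .
    . . . . . . X . . . . .
    . . . . . . . X . . . .
    . . . . . . . . X . . .
    . . . . . . . . . . . .
    . . . . . . . . . . . .
T1:
  2·area = 24  (B↔C swapped to make it positive)
  edge (12, 4)→(18, 8): d=(6,4) right/bottom  bias=-1
  edge (18, 8)→(18, 12): d=(0,4) right/bottom  bias=-1
  edge (18, 12)→(12, 4): d=(-6,-8) top-left  bias=+0
    (6,2)@(13, 5): e=[2,20,2] → X
    (7,2)@(15, 5): e=[-6,12,18] → .
    (6,3)@(13, 7): e=[14,20,-10] → .
    (7,3)@(15, 7): e=[6,12,6] → X
    (8,3)@(17, 7): e=[-2,4,22] → .
    (7,4)@(15, 9): e=[18,12,-6] → .
    (8,4)@(17, 9): e=[10,4,10] → X
    (9,4)@(19, 9): e=[2,-4,26] → .
    (8,5)@(17, 11): e=[22,4,-2] → .
  covered (3 px):
    . . . . . . . . . . . .
    . . . . . . . . . . . .
    . . . . . . X . . . . .
    . . . . . . . X . . . .
    . . . . . . . . X . . .
    . . . . . . . . . . . .
T2:
  2·area = 16  (B↔C swapped to make it positive)
  edge (13, 7)→(9, 11): d=(-4,4) right/bottom  bias=-1
  edge (9, 11)→(6, 10): d=(-3,-1) top-left  bias=+0
  edge (6, 10)→(13, 7): d=(7,-3) top-left  bias=+0
    (9,0)@(19, 1): e=[0,40,-24] → .  [on edge]
    (8,1)@(17, 3): e=[0,32,-16] → .  [on edge]
    (7,2)@(15, 5): e=[0,24,-8] → .  [on edge]
    (6,3)@(13, 7): e=[0,16,0] → .  [on edge]
    (1,4)@(3, 9): e=[32,0,-16] → .  [on edge]
    (4,4)@(9, 9): e=[8,6,2] → X
    (5,4)@(11, 9): e=[0,8,8] → .  [on edge]
    (4,5)@(9, 11): e=[0,0,16] → .  [on edge]
  covered (1 px):
    . . . . . . . . . . . .
    . . . . . . . . . . . .
    . . . . . . . . . . . .
    . . . . . . . . . . . .
    . . . . X . . . . . . .
    . . . . . . . . . . . .
T3:
  2·area = 12  (B↔C swapped to make it positive)
  edge (2, 7)→(12, 10): d=(10,3) right/bottom  bias=-1
  edge (12, 10)→(8, 10): d=(-4,0) right/bottom  bias=-1
  edge (8, 10)→(2, 7): d=(-6,-3) top-left  bias=+0
    (3,4)@(7, 9): e=[5,4,3] → X
    (4,4)@(9, 9): e=[-1,4,9] → .
    (3,5)@(7, 11): e=[25,-4,-9] → .
  covered (1 px):
    . . . . . . . . . . . .
    . . . . . . . . . . . .
    . . . . . . . . . . . .
    . . . . . . . . . . . .
    . . . X . . . . . . . .
    . . . . . . . . . . . .

Final: 8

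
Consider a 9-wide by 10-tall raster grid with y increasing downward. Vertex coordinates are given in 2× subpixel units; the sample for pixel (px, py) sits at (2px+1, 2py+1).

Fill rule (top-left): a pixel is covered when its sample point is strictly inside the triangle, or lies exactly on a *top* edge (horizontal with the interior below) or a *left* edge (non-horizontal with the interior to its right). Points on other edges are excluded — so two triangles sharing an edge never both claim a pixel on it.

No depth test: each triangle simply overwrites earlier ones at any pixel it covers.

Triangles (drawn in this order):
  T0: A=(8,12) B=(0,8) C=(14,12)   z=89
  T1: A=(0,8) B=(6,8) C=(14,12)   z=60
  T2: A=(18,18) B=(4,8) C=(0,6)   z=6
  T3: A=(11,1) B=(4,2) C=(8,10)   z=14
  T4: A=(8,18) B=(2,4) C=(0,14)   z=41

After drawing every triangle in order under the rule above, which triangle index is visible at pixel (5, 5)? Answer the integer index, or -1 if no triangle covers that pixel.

T0:
  2·area = 24
  edge (8, 12)→(0, 8): d=(-8,-4) top-left  bias=+0
  edge (0, 8)→(14, 12): d=(14,4) right/bottom  bias=-1
  edge (14, 12)→(8, 12): d=(-6,0) right/bottom  bias=-1
    (1,4)@(3, 9): e=[4,2,18] → █
    (2,4)@(5, 9): e=[12,-6,18] → ·
    (1,5)@(3, 11): e=[-12,30,6] → ·
    (3,5)@(7, 11): e=[4,14,6] → █
    (4,5)@(9, 11): e=[12,6,6] → █
    (5,5)@(11, 11): e=[20,-2,6] → ·
    (3,6)@(7, 13): e=[-12,42,-6] → ·
    (4,6)@(9, 13): e=[-4,34,-6] → ·
  covered (3 px):
    · · · · · · · · ·
    · · · · · · · · ·
    · · · · · · · · ·
    · · · · · · · · ·
    · █ · · · · · · ·
    · · · █ █ · · · ·
    · · · · · · · · ·
    · · · · · · · · ·
    · · · · · · · · ·
    · · · · · · · · ·
T1:
  2·area = 24
  edge (0, 8)→(6, 8): d=(6,0) top-left  bias=+0
  edge (6, 8)→(14, 12): d=(8,4) right/bottom  bias=-1
  edge (14, 12)→(0, 8): d=(-14,-4) top-left  bias=+0
    (2,4)@(5, 9): e=[6,12,6] → █
    (3,4)@(7, 9): e=[6,4,14] → █
    (4,4)@(9, 9): e=[6,-4,22] → ·
    (2,5)@(5, 11): e=[18,28,-22] → ·
    (3,5)@(7, 11): e=[18,20,-14] → ·
    (5,5)@(11, 11): e=[18,4,2] → █
    (6,5)@(13, 11): e=[18,-4,10] → ·
    (5,6)@(11, 13): e=[30,20,-26] → ·
  covered (3 px):
    · · · · · · · · ·
    · · · · · · · · ·
    · · · · · · · · ·
    · · · · · · · · ·
    · · █ █ · · · · ·
    · · · · · █ · · ·
    · · · · · · · · ·
    · · · · · · · · ·
    · · · · · · · · ·
    · · · · · · · · ·
T2:
  2·area = 12  (B↔C swapped to make it positive)
  edge (18, 18)→(0, 6): d=(-18,-12) top-left  bias=+0
  edge (0, 6)→(4, 8): d=(4,2) right/bottom  bias=-1
  edge (4, 8)→(18, 18): d=(14,10) right/bottom  bias=-1
    (2,4)@(5, 9): e=[6,2,4] → █
    (3,4)@(7, 9): e=[30,-2,-16] → ·
    (2,5)@(5, 11): e=[-30,10,32] → ·
    (5,6)@(11, 13): e=[6,6,0] → ·  [on edge]
  covered (1 px):
    · · · · · · · · ·
    · · · · · · · · ·
    · · · · · · · · ·
    · · · · · · · · ·
    · · █ · · · · · ·
    · · · · · · · · ·
    · · · · · · · · ·
    · · · · · · · · ·
    · · · · · · · · ·
    · · · · · · · · ·
T3:
  2·area = 60  (B↔C swapped to make it positive)
  edge (11, 1)→(8, 10): d=(-3,9) right/bottom  bias=-1
  edge (8, 10)→(4, 2): d=(-4,-8) top-left  bias=+0
  edge (4, 2)→(11, 1): d=(7,-1) top-left  bias=+0
    (5,0)@(11, 1): e=[0,60,0] → ·  [on edge]
    (2,1)@(5, 3): e=[48,4,8] → █
    (3,1)@(7, 3): e=[30,20,10] → █
    (4,1)@(9, 3): e=[12,36,12] → █
    (5,1)@(11, 3): e=[-6,52,14] → ·
    (2,2)@(5, 5): e=[42,-4,22] → ·
    (3,2)@(7, 5): e=[24,12,24] → █
    (5,2)@(11, 5): e=[-12,44,28] → ·
    (3,3)@(7, 7): e=[18,4,38] → █
    (4,3)@(9, 7): e=[0,20,40] → ·  [on edge]
    (3,4)@(7, 9): e=[12,-4,52] → ·
    (3,6)@(7, 13): e=[0,-20,80] → ·  [on edge]
    (2,9)@(5, 19): e=[0,-60,120] → ·  [on edge]
  covered (6 px):
    · · · · · · · · ·
    · · █ █ █ · · · ·
    · · · █ █ · · · ·
    · · · █ · · · · ·
    · · · · · · · · ·
    · · · · · · · · ·
    · · · · · · · · ·
    · · · · · · · · ·
    · · · · · · · · ·
    · · · · · · · · ·
T4:
  2·area = 88  (B↔C swapped to make it positive)
  edge (8, 18)→(0, 14): d=(-8,-4) top-left  bias=+0
  edge (0, 14)→(2, 4): d=(2,-10) top-left  bias=+0
  edge (2, 4)→(8, 18): d=(6,14) right/bottom  bias=-1
    (1,3)@(3, 7): e=[68,16,4] → █
    (2,3)@(5, 7): e=[76,36,-24] → ·
    (0,4)@(1, 9): e=[44,0,44] → █  [on edge]
    (2,4)@(5, 9): e=[60,40,-12] → ·
    (0,5)@(1, 11): e=[28,4,56] → █
    (2,5)@(5, 11): e=[44,44,0] → ·  [on edge]
    (0,6)@(1, 13): e=[12,8,68] → █
    (2,6)@(5, 13): e=[28,48,12] → █
    (3,6)@(7, 13): e=[36,68,-16] → ·
    (0,7)@(1, 15): e=[-4,12,80] → ·
    (1,7)@(3, 15): e=[4,32,52] → █
    (3,7)@(7, 15): e=[20,72,-4] → ·
  covered (11 px):
    · · · · · · · · ·
    · · · · · · · · ·
    · · · · · · · · ·
    · █ · · · · · · ·
    █ █ · · · · · · ·
    █ █ · · · · · · ·
    █ █ █ · · · · · ·
    · █ █ · · · · · ·
    · · · █ · · · · ·
    · · · · · · · · ·

Z-buffer (winner per pixel, '.' = empty):
  . . . . . . . . .
  . . 3 3 3 . . . .
  . . . 3 3 . . . .
  . 4 . 3 . . . . .
  4 4 2 1 . . . . .
  4 4 . 0 0 1 . . .
  4 4 4 . . . . . .
  . 4 4 . . . . . .
  . . . 4 . . . . .
  . . . . . . . . .

Final: 1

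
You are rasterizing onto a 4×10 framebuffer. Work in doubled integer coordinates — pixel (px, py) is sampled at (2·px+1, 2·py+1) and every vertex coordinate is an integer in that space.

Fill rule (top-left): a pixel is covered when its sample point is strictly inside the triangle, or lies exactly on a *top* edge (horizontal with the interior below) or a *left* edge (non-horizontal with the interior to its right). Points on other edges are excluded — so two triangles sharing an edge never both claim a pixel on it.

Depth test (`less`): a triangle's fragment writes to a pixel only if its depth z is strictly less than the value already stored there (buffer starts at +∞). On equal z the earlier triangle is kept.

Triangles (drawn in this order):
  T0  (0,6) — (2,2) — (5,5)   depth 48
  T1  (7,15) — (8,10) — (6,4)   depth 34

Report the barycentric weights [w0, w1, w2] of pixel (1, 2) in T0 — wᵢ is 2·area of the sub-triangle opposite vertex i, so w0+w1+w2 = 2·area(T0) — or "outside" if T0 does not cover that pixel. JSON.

T0:
  2·area = 18
  edge (0, 6)→(2, 2): d=(2,-4) top-left  bias=+0
  edge (2, 2)→(5, 5): d=(3,3) right/bottom  bias=-1
  edge (5, 5)→(0, 6): d=(-5,1) right/bottom  bias=-1
    (0,0)@(1, 1): e=[-6,0,24] → ·  [on edge]
    (1,1)@(3, 3): e=[6,0,12] → ·  [on edge]
    (0,2)@(1, 5): e=[2,12,4] → █
    (1,2)@(3, 5): e=[10,6,2] → █
    (2,2)@(5, 5): e=[18,0,0] → ·  [on edge]
    (0,3)@(1, 7): e=[6,18,-6] → ·
    (1,3)@(3, 7): e=[14,12,-8] → ·
    (3,3)@(7, 7): e=[30,0,-12] → ·  [on edge]
  covered (2 px):
    · · · ·
    · · · ·
    █ █ · ·
    · · · ·
    · · · ·
    · · · ·
    · · · ·
    · · · ·
    · · · ·
    · · · ·
T1:
  2·area = 16  (B↔C swapped to make it positive)
  edge (7, 15)→(6, 4): d=(-1,-11) top-left  bias=+0
  edge (6, 4)→(8, 10): d=(2,6) right/bottom  bias=-1
  edge (8, 10)→(7, 15): d=(-1,5) right/bottom  bias=-1
    (2,0)@(5, 1): e=[-8,0,24] → ·  [on edge]
    (3,3)@(7, 7): e=[8,0,8] → ·  [on edge]
    (3,4)@(7, 9): e=[6,4,6] → █
    (3,5)@(7, 11): e=[4,8,4] → █
    (3,6)@(7, 13): e=[2,12,2] → █
    (3,7)@(7, 15): e=[0,16,0] → ·  [on edge]
  covered (3 px):
    · · · ·
    · · · ·
    · · · ·
    · · · ·
    · · · █
    · · · █
    · · · █
    · · · ·
    · · · ·
    · · · ·

Result: [6,2,10]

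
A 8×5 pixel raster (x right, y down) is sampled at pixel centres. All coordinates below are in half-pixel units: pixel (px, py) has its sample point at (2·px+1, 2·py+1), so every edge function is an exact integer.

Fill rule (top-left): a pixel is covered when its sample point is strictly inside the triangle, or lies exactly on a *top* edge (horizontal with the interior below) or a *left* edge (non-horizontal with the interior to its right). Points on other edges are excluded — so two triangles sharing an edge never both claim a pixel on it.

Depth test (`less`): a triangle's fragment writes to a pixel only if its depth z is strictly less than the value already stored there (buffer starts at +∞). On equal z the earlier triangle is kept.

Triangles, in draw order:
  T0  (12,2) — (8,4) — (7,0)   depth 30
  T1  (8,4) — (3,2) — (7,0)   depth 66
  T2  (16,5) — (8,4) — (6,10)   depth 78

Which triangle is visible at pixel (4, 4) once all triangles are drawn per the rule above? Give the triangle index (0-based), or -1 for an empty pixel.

T0:
  2·area = 18
  edge (12, 2)→(8, 4): d=(-4,2) right/bottom  bias=-1
  edge (8, 4)→(7, 0): d=(-1,-4) top-left  bias=+0
  edge (7, 0)→(12, 2): d=(5,2) right/bottom  bias=-1
    (4,0)@(9, 1): e=[10,7,1] → #
    (5,0)@(11, 1): e=[6,15,-3] → ·
    (4,1)@(9, 3): e=[2,5,11] → #
    (5,1)@(11, 3): e=[-2,13,7] → ·
    (4,2)@(9, 5): e=[-6,3,21] → ·
  covered (2 px):
    · · · · # · · ·
    · · · · # · · ·
    · · · · · · · ·
    · · · · · · · ·
    · · · · · · · ·
T1:
  2·area = 18
  edge (8, 4)→(3, 2): d=(-5,-2) top-left  bias=+0
  edge (3, 2)→(7, 0): d=(4,-2) top-left  bias=+0
  edge (7, 0)→(8, 4): d=(1,4) right/bottom  bias=-1
    (2,0)@(5, 1): e=[9,0,9] → #  [on edge]
    (3,0)@(7, 1): e=[13,4,1] → #
    (4,0)@(9, 1): e=[17,8,-7] → ·
    (0,1)@(1, 3): e=[-9,0,27] → ·  [on edge]
    (2,1)@(5, 3): e=[-1,8,11] → ·
    (3,1)@(7, 3): e=[3,12,3] → #
    (4,1)@(9, 3): e=[7,16,-5] → ·
    (3,2)@(7, 5): e=[-7,20,5] → ·
  covered (3 px):
    · · # # · · · ·
    · · · # · · · ·
    · · · · · · · ·
    · · · · · · · ·
    · · · · · · · ·
T2:
  2·area = 50  (B↔C swapped to make it positive)
  edge (16, 5)→(6, 10): d=(-10,5) right/bottom  bias=-1
  edge (6, 10)→(8, 4): d=(2,-6) top-left  bias=+0
  edge (8, 4)→(16, 5): d=(8,1) right/bottom  bias=-1
    (4,0)@(9, 1): e=[75,0,-25] → ·  [on edge]
    (4,2)@(9, 5): e=[35,8,7] → #
    (5,2)@(11, 5): e=[25,20,5] → #
    (6,2)@(13, 5): e=[15,32,3] → #
    (7,2)@(15, 5): e=[5,44,1] → #
    (3,3)@(7, 7): e=[25,0,25] → #  [on edge]
    (6,3)@(13, 7): e=[-5,36,19] → ·
    (7,3)@(15, 7): e=[-15,48,17] → ·
    (3,4)@(7, 9): e=[5,4,41] → #
    (4,4)@(9, 9): e=[-5,16,39] → ·
    (5,4)@(11, 9): e=[-15,28,37] → ·
  covered (8 px):
    · · · · · · · ·
    · · · · · · · ·
    · · · · # # # #
    · · · # # # · ·
    · · · # · · · ·

Z-buffer (winner per pixel, '.' = empty):
  . . 1 1 0 . . .
  . . . 1 0 . . .
  . . . . 2 2 2 2
  . . . 2 2 2 . .
  . . . 2 . . . .

Result: -1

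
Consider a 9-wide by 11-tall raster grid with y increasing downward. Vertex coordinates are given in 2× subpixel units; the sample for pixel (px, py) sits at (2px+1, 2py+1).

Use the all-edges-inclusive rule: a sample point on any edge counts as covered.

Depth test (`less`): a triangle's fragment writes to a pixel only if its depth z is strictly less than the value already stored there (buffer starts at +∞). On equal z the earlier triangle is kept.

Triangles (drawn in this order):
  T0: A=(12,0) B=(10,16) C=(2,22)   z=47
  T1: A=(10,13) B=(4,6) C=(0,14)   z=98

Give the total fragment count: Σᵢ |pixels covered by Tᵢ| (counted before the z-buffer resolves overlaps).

T0:
  2·area = 116
  edge (12, 0)→(10, 16): d=(-2,16) inclusive
  edge (10, 16)→(2, 22): d=(-8,6) inclusive
  edge (2, 22)→(12, 0): d=(10,-22) inclusive
    (5,1)@(11, 3): e=[10,98,8] → #
    (6,1)@(13, 3): e=[-22,86,52] → ·
    (5,2)@(11, 5): e=[6,82,28] → #
    (6,2)@(13, 5): e=[-26,70,72] → ·
    (4,3)@(9, 7): e=[34,78,4] → #
    (6,3)@(13, 7): e=[-30,54,92] → ·
    (4,4)@(9, 9): e=[30,62,24] → #
    (5,4)@(11, 9): e=[-2,50,68] → ·
    (3,5)@(7, 11): e=[58,58,0] → #  [on edge]
    (5,5)@(11, 11): e=[-6,34,88] → ·
    (3,6)@(7, 13): e=[54,42,20] → #
    (5,6)@(11, 13): e=[-10,18,108] → ·
  covered (15 px):
    · · · · · · · · ·
    · · · · · # · · ·
    · · · · · # · · ·
    · · · · # # · · ·
    · · · · # · · · ·
    · · · # # · · · ·
    · · · # # · · · ·
    · · · # # · · · ·
    · · # # · · · · ·
    · · # · · · · · ·
    · # · · · · · · ·
T1:
  2·area = 76  (B↔C swapped to make it positive)
  edge (10, 13)→(0, 14): d=(-10,1) inclusive
  edge (0, 14)→(4, 6): d=(4,-8) inclusive
  edge (4, 6)→(10, 13): d=(6,7) inclusive
    (1,4)@(3, 9): e=[47,4,25] → #
    (2,4)@(5, 9): e=[45,20,11] → #
    (3,4)@(7, 9): e=[43,36,-3] → ·
    (1,5)@(3, 11): e=[27,12,37] → #
    (3,5)@(7, 11): e=[23,44,9] → #
    (4,5)@(9, 11): e=[21,60,-5] → ·
    (0,6)@(1, 13): e=[9,4,63] → #
    (4,6)@(9, 13): e=[1,68,7] → #
    (5,6)@(11, 13): e=[-1,84,-7] → ·
    (0,7)@(1, 15): e=[-11,12,75] → ·
    (1,7)@(3, 15): e=[-13,28,61] → ·
    (2,7)@(5, 15): e=[-15,44,47] → ·
  covered (10 px):
    · · · · · · · · ·
    · · · · · · · · ·
    · · · · · · · · ·
    · · · · · · · · ·
    · # # · · · · · ·
    · # # # · · · · ·
    # # # # # · · · ·
    · · · · · · · · ·
    · · · · · · · · ·
    · · · · · · · · ·
    · · · · · · · · ·

Answer: 25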